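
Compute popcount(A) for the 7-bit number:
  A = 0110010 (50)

0110010
1-bits at positions (from bit 0 = LSB): 1, 4, 5
Count = 3

Answer: 3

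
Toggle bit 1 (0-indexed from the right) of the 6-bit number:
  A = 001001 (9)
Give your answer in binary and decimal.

Mask = 1 << 1 = 000010
Bit 1 of A is 0; XOR with the mask flips it to 1.
  001001
^ 000010
--------
  001011

Answer: 001011 (11)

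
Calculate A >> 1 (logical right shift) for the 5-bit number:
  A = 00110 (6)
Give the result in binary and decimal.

Logical shift right by 1: drop the bottom 1 bit(s), prepend 1 zero(s) on the left.
  00110  ->  keep [0011], discard [0], prepend 0
= 00011

Answer: 00011 (3)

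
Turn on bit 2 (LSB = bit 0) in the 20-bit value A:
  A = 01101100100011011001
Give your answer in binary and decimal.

Mask = 1 << 2 = 00000000000000000100
Bit 2 of A is 0, so OR-ing with the mask flips it to 1.
  01101100100011011001
| 00000000000000000100
----------------------
  01101100100011011101

Answer: 01101100100011011101 (444637)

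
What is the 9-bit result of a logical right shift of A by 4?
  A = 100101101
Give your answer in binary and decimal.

Logical shift right by 4: drop the bottom 4 bit(s), prepend 4 zero(s) on the left.
  100101101  ->  keep [10010], discard [1101], prepend 0000
= 000010010

Answer: 000010010 (18)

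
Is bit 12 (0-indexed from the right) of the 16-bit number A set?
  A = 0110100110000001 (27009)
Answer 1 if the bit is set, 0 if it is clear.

Bit 12 is the 13th from the right.
  0110100110000001
     ^
That bit is 0.

Answer: 0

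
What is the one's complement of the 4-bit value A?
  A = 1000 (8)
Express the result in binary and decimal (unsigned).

Flip each bit (0->1, 1->0):
  1000
  0111

Answer: 0111 (7)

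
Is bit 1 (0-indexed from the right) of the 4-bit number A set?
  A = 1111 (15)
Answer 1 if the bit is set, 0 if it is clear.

Bit 1 is the 2nd from the right.
  1111
    ^
That bit is 1.

Answer: 1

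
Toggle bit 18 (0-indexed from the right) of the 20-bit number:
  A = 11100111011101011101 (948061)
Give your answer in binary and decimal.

Mask = 1 << 18 = 01000000000000000000
Bit 18 of A is 1; XOR with the mask flips it to 0.
  11100111011101011101
^ 01000000000000000000
----------------------
  10100111011101011101

Answer: 10100111011101011101 (685917)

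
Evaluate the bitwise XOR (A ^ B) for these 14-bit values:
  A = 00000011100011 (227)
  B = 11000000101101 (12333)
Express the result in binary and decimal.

Apply ^ to each column (1 where bits differ):
  00000011100011
^ 11000000101101
----------------
  11000011001110

Answer: 11000011001110 (12494)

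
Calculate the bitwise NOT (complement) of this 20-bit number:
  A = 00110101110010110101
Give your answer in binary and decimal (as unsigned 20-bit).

Flip each bit (0->1, 1->0):
  00110101110010110101
  11001010001101001010

Answer: 11001010001101001010 (828234)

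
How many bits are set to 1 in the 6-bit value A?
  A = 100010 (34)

100010
1-bits at positions (from bit 0 = LSB): 1, 5
Count = 2

Answer: 2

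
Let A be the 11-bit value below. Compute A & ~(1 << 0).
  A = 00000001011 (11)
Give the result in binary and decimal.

Mask = ~(1 << 0) = 11111111110
Bit 0 of A is 1, so AND-ing with the mask clears it to 0.
  00000001011
& 11111111110
-------------
  00000001010

Answer: 00000001010 (10)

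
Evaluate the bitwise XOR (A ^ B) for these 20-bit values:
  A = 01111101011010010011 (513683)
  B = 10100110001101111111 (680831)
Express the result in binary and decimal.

Apply ^ to each column (1 where bits differ):
  01111101011010010011
^ 10100110001101111111
----------------------
  11011011010111101100

Answer: 11011011010111101100 (898540)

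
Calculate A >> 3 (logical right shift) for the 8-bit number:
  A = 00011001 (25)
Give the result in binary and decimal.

Logical shift right by 3: drop the bottom 3 bit(s), prepend 3 zero(s) on the left.
  00011001  ->  keep [00011], discard [001], prepend 000
= 00000011

Answer: 00000011 (3)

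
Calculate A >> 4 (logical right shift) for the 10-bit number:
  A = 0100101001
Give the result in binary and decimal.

Logical shift right by 4: drop the bottom 4 bit(s), prepend 4 zero(s) on the left.
  0100101001  ->  keep [010010], discard [1001], prepend 0000
= 0000010010

Answer: 0000010010 (18)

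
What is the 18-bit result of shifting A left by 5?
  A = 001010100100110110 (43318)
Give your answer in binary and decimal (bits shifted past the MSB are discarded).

Shift left by 5: drop the top 5 bit(s), append 5 zero(s) on the right.
  001010100100110110  ->  discard [00101], keep [0100100110110], append 00000
= 010010011011000000

Answer: 010010011011000000 (75456)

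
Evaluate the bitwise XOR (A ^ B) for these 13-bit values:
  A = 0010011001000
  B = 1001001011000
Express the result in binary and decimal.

Apply ^ to each column (1 where bits differ):
  0010011001000
^ 1001001011000
---------------
  1011010010000

Answer: 1011010010000 (5776)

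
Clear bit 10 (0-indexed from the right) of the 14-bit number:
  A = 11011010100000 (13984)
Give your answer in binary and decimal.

Mask = ~(1 << 10) = 11101111111111
Bit 10 of A is 1, so AND-ing with the mask clears it to 0.
  11011010100000
& 11101111111111
----------------
  11001010100000

Answer: 11001010100000 (12960)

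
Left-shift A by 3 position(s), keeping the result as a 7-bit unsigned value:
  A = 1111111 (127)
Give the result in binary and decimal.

Shift left by 3: drop the top 3 bit(s), append 3 zero(s) on the right.
  1111111  ->  discard [111], keep [1111], append 000
= 1111000

Answer: 1111000 (120)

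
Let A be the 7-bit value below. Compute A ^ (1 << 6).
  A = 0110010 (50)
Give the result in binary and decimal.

Mask = 1 << 6 = 1000000
Bit 6 of A is 0; XOR with the mask flips it to 1.
  0110010
^ 1000000
---------
  1110010

Answer: 1110010 (114)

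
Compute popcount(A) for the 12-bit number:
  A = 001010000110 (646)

001010000110
1-bits at positions (from bit 0 = LSB): 1, 2, 7, 9
Count = 4

Answer: 4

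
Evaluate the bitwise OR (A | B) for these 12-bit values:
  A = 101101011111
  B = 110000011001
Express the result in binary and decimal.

Apply | to each column (1 where either bit is 1):
  101101011111
| 110000011001
--------------
  111101011111

Answer: 111101011111 (3935)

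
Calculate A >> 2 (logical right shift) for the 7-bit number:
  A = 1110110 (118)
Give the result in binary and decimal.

Logical shift right by 2: drop the bottom 2 bit(s), prepend 2 zero(s) on the left.
  1110110  ->  keep [11101], discard [10], prepend 00
= 0011101

Answer: 0011101 (29)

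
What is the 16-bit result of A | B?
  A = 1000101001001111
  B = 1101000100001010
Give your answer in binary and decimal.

Apply | to each column (1 where either bit is 1):
  1000101001001111
| 1101000100001010
------------------
  1101101101001111

Answer: 1101101101001111 (56143)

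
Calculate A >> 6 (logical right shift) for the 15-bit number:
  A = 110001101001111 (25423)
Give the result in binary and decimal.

Logical shift right by 6: drop the bottom 6 bit(s), prepend 6 zero(s) on the left.
  110001101001111  ->  keep [110001101], discard [001111], prepend 000000
= 000000110001101

Answer: 000000110001101 (397)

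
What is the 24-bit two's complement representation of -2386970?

1. Binary of +2386970:  001001000110110000011010
2. Invert bits:     110110111001001111100101
3. Add 1:           110110111001001111100110

Answer: 110110111001001111100110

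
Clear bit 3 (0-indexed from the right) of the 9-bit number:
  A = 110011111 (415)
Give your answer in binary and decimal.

Mask = ~(1 << 3) = 111110111
Bit 3 of A is 1, so AND-ing with the mask clears it to 0.
  110011111
& 111110111
-----------
  110010111

Answer: 110010111 (407)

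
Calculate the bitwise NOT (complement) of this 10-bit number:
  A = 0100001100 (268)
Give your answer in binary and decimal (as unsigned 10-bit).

Flip each bit (0->1, 1->0):
  0100001100
  1011110011

Answer: 1011110011 (755)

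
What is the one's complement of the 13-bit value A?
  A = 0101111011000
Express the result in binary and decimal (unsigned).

Flip each bit (0->1, 1->0):
  0101111011000
  1010000100111

Answer: 1010000100111 (5159)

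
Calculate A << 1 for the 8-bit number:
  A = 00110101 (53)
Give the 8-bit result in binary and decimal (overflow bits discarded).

Shift left by 1: drop the top 1 bit(s), append 1 zero(s) on the right.
  00110101  ->  discard [0], keep [0110101], append 0
= 01101010

Answer: 01101010 (106)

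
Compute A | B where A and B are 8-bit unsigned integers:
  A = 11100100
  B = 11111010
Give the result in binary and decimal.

Apply | to each column (1 where either bit is 1):
  11100100
| 11111010
----------
  11111110

Answer: 11111110 (254)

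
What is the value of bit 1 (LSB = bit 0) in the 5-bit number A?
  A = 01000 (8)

Bit 1 is the 2nd from the right.
  01000
     ^
That bit is 0.

Answer: 0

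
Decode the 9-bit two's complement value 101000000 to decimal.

MSB is 1, so the value is negative. Find the magnitude:
1. Invert bits:  010111111
2. Add 1:        011000000  = 192
3. Apply sign:   -192

Answer: -192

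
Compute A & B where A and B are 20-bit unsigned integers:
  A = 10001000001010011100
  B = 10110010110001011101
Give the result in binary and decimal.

Apply & to each column (1 only where both bits are 1):
  10001000001010011100
& 10110010110001011101
----------------------
  10000000000000011100

Answer: 10000000000000011100 (524316)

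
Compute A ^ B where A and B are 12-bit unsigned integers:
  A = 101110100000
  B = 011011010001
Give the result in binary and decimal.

Apply ^ to each column (1 where bits differ):
  101110100000
^ 011011010001
--------------
  110101110001

Answer: 110101110001 (3441)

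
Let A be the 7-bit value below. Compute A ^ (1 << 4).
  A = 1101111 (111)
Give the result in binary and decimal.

Mask = 1 << 4 = 0010000
Bit 4 of A is 0; XOR with the mask flips it to 1.
  1101111
^ 0010000
---------
  1111111

Answer: 1111111 (127)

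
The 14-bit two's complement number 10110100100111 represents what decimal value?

MSB is 1, so the value is negative. Find the magnitude:
1. Invert bits:  01001011011000
2. Add 1:        01001011011001  = 4825
3. Apply sign:   -4825

Answer: -4825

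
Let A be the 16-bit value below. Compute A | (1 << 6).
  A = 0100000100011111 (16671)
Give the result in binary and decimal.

Mask = 1 << 6 = 0000000001000000
Bit 6 of A is 0, so OR-ing with the mask flips it to 1.
  0100000100011111
| 0000000001000000
------------------
  0100000101011111

Answer: 0100000101011111 (16735)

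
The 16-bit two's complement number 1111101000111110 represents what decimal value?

MSB is 1, so the value is negative. Find the magnitude:
1. Invert bits:  0000010111000001
2. Add 1:        0000010111000010  = 1474
3. Apply sign:   -1474

Answer: -1474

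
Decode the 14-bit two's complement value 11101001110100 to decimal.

MSB is 1, so the value is negative. Find the magnitude:
1. Invert bits:  00010110001011
2. Add 1:        00010110001100  = 1420
3. Apply sign:   -1420

Answer: -1420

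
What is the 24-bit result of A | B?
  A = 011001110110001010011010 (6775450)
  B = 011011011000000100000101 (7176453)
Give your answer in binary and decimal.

Apply | to each column (1 where either bit is 1):
  011001110110001010011010
| 011011011000000100000101
--------------------------
  011011111110001110011111

Answer: 011011111110001110011111 (7332767)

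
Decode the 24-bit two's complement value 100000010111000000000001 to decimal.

MSB is 1, so the value is negative. Find the magnitude:
1. Invert bits:  011111101000111111111110
2. Add 1:        011111101000111111111111  = 8294399
3. Apply sign:   -8294399

Answer: -8294399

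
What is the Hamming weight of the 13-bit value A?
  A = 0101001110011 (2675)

0101001110011
1-bits at positions (from bit 0 = LSB): 0, 1, 4, 5, 6, 9, 11
Count = 7

Answer: 7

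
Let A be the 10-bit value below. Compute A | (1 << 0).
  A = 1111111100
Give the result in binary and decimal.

Mask = 1 << 0 = 0000000001
Bit 0 of A is 0, so OR-ing with the mask flips it to 1.
  1111111100
| 0000000001
------------
  1111111101

Answer: 1111111101 (1021)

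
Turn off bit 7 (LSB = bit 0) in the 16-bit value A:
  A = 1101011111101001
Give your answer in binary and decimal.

Mask = ~(1 << 7) = 1111111101111111
Bit 7 of A is 1, so AND-ing with the mask clears it to 0.
  1101011111101001
& 1111111101111111
------------------
  1101011101101001

Answer: 1101011101101001 (55145)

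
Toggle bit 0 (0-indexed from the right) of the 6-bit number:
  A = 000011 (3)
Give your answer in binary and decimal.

Mask = 1 << 0 = 000001
Bit 0 of A is 1; XOR with the mask flips it to 0.
  000011
^ 000001
--------
  000010

Answer: 000010 (2)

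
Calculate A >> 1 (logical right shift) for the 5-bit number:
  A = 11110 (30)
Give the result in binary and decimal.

Logical shift right by 1: drop the bottom 1 bit(s), prepend 1 zero(s) on the left.
  11110  ->  keep [1111], discard [0], prepend 0
= 01111

Answer: 01111 (15)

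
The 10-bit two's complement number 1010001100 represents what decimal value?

MSB is 1, so the value is negative. Find the magnitude:
1. Invert bits:  0101110011
2. Add 1:        0101110100  = 372
3. Apply sign:   -372

Answer: -372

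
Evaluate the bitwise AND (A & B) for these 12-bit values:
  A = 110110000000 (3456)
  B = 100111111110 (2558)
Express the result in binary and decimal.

Apply & to each column (1 only where both bits are 1):
  110110000000
& 100111111110
--------------
  100110000000

Answer: 100110000000 (2432)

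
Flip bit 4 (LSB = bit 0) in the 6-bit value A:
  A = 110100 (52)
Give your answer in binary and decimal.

Mask = 1 << 4 = 010000
Bit 4 of A is 1; XOR with the mask flips it to 0.
  110100
^ 010000
--------
  100100

Answer: 100100 (36)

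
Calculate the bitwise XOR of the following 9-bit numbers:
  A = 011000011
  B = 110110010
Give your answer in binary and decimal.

Apply ^ to each column (1 where bits differ):
  011000011
^ 110110010
-----------
  101110001

Answer: 101110001 (369)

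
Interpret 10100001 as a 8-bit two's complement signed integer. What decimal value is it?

MSB is 1, so the value is negative. Find the magnitude:
1. Invert bits:  01011110
2. Add 1:        01011111  = 95
3. Apply sign:   -95

Answer: -95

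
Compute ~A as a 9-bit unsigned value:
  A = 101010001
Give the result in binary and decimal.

Flip each bit (0->1, 1->0):
  101010001
  010101110

Answer: 010101110 (174)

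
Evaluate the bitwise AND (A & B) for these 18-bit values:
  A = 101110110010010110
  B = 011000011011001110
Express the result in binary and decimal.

Apply & to each column (1 only where both bits are 1):
  101110110010010110
& 011000011011001110
--------------------
  001000010010000110

Answer: 001000010010000110 (33926)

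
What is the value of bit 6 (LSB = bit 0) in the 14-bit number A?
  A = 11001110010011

Bit 6 is the 7th from the right.
  11001110010011
         ^
That bit is 0.

Answer: 0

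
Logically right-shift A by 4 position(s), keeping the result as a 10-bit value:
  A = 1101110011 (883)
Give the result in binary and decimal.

Logical shift right by 4: drop the bottom 4 bit(s), prepend 4 zero(s) on the left.
  1101110011  ->  keep [110111], discard [0011], prepend 0000
= 0000110111

Answer: 0000110111 (55)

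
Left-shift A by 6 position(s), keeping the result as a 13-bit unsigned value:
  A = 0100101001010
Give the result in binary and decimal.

Shift left by 6: drop the top 6 bit(s), append 6 zero(s) on the right.
  0100101001010  ->  discard [010010], keep [1001010], append 000000
= 1001010000000

Answer: 1001010000000 (4736)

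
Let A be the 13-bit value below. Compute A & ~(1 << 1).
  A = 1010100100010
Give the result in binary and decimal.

Mask = ~(1 << 1) = 1111111111101
Bit 1 of A is 1, so AND-ing with the mask clears it to 0.
  1010100100010
& 1111111111101
---------------
  1010100100000

Answer: 1010100100000 (5408)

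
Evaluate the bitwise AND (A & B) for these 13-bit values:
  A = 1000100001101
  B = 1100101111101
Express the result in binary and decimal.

Apply & to each column (1 only where both bits are 1):
  1000100001101
& 1100101111101
---------------
  1000100001101

Answer: 1000100001101 (4365)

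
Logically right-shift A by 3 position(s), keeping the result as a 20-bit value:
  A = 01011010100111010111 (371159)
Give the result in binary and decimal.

Logical shift right by 3: drop the bottom 3 bit(s), prepend 3 zero(s) on the left.
  01011010100111010111  ->  keep [01011010100111010], discard [111], prepend 000
= 00001011010100111010

Answer: 00001011010100111010 (46394)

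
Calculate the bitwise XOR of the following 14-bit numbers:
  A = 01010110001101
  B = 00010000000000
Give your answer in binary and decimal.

Apply ^ to each column (1 where bits differ):
  01010110001101
^ 00010000000000
----------------
  01000110001101

Answer: 01000110001101 (4493)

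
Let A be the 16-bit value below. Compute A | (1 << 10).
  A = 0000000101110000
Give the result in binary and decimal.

Mask = 1 << 10 = 0000010000000000
Bit 10 of A is 0, so OR-ing with the mask flips it to 1.
  0000000101110000
| 0000010000000000
------------------
  0000010101110000

Answer: 0000010101110000 (1392)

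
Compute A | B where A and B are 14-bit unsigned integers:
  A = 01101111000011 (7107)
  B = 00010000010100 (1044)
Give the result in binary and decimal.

Apply | to each column (1 where either bit is 1):
  01101111000011
| 00010000010100
----------------
  01111111010111

Answer: 01111111010111 (8151)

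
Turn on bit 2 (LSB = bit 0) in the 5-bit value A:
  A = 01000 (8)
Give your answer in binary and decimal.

Mask = 1 << 2 = 00100
Bit 2 of A is 0, so OR-ing with the mask flips it to 1.
  01000
| 00100
-------
  01100

Answer: 01100 (12)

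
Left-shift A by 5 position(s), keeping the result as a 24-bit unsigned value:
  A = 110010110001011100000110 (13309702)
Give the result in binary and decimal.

Shift left by 5: drop the top 5 bit(s), append 5 zero(s) on the right.
  110010110001011100000110  ->  discard [11001], keep [0110001011100000110], append 00000
= 011000101110000011000000

Answer: 011000101110000011000000 (6480064)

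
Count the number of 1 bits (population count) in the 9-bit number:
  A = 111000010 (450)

111000010
1-bits at positions (from bit 0 = LSB): 1, 6, 7, 8
Count = 4

Answer: 4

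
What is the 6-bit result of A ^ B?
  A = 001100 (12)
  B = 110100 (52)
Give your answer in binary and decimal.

Apply ^ to each column (1 where bits differ):
  001100
^ 110100
--------
  111000

Answer: 111000 (56)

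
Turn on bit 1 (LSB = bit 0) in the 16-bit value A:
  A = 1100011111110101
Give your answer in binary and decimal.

Mask = 1 << 1 = 0000000000000010
Bit 1 of A is 0, so OR-ing with the mask flips it to 1.
  1100011111110101
| 0000000000000010
------------------
  1100011111110111

Answer: 1100011111110111 (51191)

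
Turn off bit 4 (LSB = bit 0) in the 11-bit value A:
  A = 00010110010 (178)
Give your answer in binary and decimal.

Mask = ~(1 << 4) = 11111101111
Bit 4 of A is 1, so AND-ing with the mask clears it to 0.
  00010110010
& 11111101111
-------------
  00010100010

Answer: 00010100010 (162)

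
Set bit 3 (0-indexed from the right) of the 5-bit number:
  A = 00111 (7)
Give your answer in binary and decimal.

Mask = 1 << 3 = 01000
Bit 3 of A is 0, so OR-ing with the mask flips it to 1.
  00111
| 01000
-------
  01111

Answer: 01111 (15)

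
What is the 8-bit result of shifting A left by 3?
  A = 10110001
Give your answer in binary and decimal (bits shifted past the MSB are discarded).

Shift left by 3: drop the top 3 bit(s), append 3 zero(s) on the right.
  10110001  ->  discard [101], keep [10001], append 000
= 10001000

Answer: 10001000 (136)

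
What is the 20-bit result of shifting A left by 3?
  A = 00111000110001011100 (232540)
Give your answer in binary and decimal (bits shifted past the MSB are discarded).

Shift left by 3: drop the top 3 bit(s), append 3 zero(s) on the right.
  00111000110001011100  ->  discard [001], keep [11000110001011100], append 000
= 11000110001011100000

Answer: 11000110001011100000 (811744)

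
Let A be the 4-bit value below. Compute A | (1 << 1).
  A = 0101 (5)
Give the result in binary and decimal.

Mask = 1 << 1 = 0010
Bit 1 of A is 0, so OR-ing with the mask flips it to 1.
  0101
| 0010
------
  0111

Answer: 0111 (7)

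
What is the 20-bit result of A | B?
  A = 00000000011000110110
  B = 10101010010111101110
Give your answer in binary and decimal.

Apply | to each column (1 where either bit is 1):
  00000000011000110110
| 10101010010111101110
----------------------
  10101010011111111110

Answer: 10101010011111111110 (698366)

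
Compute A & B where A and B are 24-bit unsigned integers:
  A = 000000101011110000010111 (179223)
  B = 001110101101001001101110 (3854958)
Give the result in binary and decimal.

Apply & to each column (1 only where both bits are 1):
  000000101011110000010111
& 001110101101001001101110
--------------------------
  000000101001000000000110

Answer: 000000101001000000000110 (167942)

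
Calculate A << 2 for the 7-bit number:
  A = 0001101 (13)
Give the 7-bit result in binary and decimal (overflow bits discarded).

Shift left by 2: drop the top 2 bit(s), append 2 zero(s) on the right.
  0001101  ->  discard [00], keep [01101], append 00
= 0110100

Answer: 0110100 (52)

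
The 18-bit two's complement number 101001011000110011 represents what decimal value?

MSB is 1, so the value is negative. Find the magnitude:
1. Invert bits:  010110100111001100
2. Add 1:        010110100111001101  = 92621
3. Apply sign:   -92621

Answer: -92621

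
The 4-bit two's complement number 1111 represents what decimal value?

MSB is 1, so the value is negative. Find the magnitude:
1. Invert bits:  0000
2. Add 1:        0001  = 1
3. Apply sign:   -1

Answer: -1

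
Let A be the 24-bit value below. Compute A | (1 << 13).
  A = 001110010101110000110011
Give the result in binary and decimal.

Mask = 1 << 13 = 000000000010000000000000
Bit 13 of A is 0, so OR-ing with the mask flips it to 1.
  001110010101110000110011
| 000000000010000000000000
--------------------------
  001110010111110000110011

Answer: 001110010111110000110011 (3767347)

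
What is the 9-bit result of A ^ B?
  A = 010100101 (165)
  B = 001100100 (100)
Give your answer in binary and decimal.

Apply ^ to each column (1 where bits differ):
  010100101
^ 001100100
-----------
  011000001

Answer: 011000001 (193)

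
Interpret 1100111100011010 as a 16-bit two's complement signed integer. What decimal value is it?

MSB is 1, so the value is negative. Find the magnitude:
1. Invert bits:  0011000011100101
2. Add 1:        0011000011100110  = 12518
3. Apply sign:   -12518

Answer: -12518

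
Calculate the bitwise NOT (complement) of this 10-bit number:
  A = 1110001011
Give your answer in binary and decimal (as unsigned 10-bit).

Flip each bit (0->1, 1->0):
  1110001011
  0001110100

Answer: 0001110100 (116)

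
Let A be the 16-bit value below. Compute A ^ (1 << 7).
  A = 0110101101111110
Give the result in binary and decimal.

Mask = 1 << 7 = 0000000010000000
Bit 7 of A is 0; XOR with the mask flips it to 1.
  0110101101111110
^ 0000000010000000
------------------
  0110101111111110

Answer: 0110101111111110 (27646)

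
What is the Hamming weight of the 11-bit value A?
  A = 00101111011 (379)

00101111011
1-bits at positions (from bit 0 = LSB): 0, 1, 3, 4, 5, 6, 8
Count = 7

Answer: 7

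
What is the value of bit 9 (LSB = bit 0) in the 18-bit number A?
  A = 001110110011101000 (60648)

Bit 9 is the 10th from the right.
  001110110011101000
          ^
That bit is 0.

Answer: 0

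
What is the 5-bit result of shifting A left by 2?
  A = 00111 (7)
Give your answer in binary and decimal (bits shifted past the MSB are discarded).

Shift left by 2: drop the top 2 bit(s), append 2 zero(s) on the right.
  00111  ->  discard [00], keep [111], append 00
= 11100

Answer: 11100 (28)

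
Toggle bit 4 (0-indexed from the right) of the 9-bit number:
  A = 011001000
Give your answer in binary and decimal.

Mask = 1 << 4 = 000010000
Bit 4 of A is 0; XOR with the mask flips it to 1.
  011001000
^ 000010000
-----------
  011011000

Answer: 011011000 (216)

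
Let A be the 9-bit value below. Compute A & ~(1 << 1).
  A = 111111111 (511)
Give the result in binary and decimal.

Mask = ~(1 << 1) = 111111101
Bit 1 of A is 1, so AND-ing with the mask clears it to 0.
  111111111
& 111111101
-----------
  111111101

Answer: 111111101 (509)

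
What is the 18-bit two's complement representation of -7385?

1. Binary of +7385:  000001110011011001
2. Invert bits:     111110001100100110
3. Add 1:           111110001100100111

Answer: 111110001100100111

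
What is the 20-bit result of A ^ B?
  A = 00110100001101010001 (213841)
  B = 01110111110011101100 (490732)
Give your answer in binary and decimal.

Apply ^ to each column (1 where bits differ):
  00110100001101010001
^ 01110111110011101100
----------------------
  01000011111110111101

Answer: 01000011111110111101 (278461)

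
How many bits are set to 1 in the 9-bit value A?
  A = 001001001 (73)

001001001
1-bits at positions (from bit 0 = LSB): 0, 3, 6
Count = 3

Answer: 3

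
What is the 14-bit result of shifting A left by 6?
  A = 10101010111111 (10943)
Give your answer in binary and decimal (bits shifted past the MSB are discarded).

Shift left by 6: drop the top 6 bit(s), append 6 zero(s) on the right.
  10101010111111  ->  discard [101010], keep [10111111], append 000000
= 10111111000000

Answer: 10111111000000 (12224)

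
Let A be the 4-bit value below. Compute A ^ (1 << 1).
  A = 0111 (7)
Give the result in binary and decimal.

Mask = 1 << 1 = 0010
Bit 1 of A is 1; XOR with the mask flips it to 0.
  0111
^ 0010
------
  0101

Answer: 0101 (5)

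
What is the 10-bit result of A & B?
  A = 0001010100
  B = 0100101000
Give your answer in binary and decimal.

Apply & to each column (1 only where both bits are 1):
  0001010100
& 0100101000
------------
  0000000000

Answer: 0000000000 (0)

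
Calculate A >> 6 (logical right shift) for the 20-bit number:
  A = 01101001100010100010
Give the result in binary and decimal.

Logical shift right by 6: drop the bottom 6 bit(s), prepend 6 zero(s) on the left.
  01101001100010100010  ->  keep [01101001100010], discard [100010], prepend 000000
= 00000001101001100010

Answer: 00000001101001100010 (6754)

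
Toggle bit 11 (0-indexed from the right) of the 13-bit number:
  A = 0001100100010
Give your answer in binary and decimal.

Mask = 1 << 11 = 0100000000000
Bit 11 of A is 0; XOR with the mask flips it to 1.
  0001100100010
^ 0100000000000
---------------
  0101100100010

Answer: 0101100100010 (2850)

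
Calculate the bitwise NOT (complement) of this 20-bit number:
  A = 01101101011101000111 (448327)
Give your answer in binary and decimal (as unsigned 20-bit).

Flip each bit (0->1, 1->0):
  01101101011101000111
  10010010100010111000

Answer: 10010010100010111000 (600248)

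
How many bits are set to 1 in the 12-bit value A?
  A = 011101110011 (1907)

011101110011
1-bits at positions (from bit 0 = LSB): 0, 1, 4, 5, 6, 8, 9, 10
Count = 8

Answer: 8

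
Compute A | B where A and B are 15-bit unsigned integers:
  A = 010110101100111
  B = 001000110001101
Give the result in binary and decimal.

Apply | to each column (1 where either bit is 1):
  010110101100111
| 001000110001101
-----------------
  011110111101111

Answer: 011110111101111 (15855)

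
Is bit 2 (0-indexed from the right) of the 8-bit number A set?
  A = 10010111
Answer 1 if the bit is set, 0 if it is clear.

Bit 2 is the 3rd from the right.
  10010111
       ^
That bit is 1.

Answer: 1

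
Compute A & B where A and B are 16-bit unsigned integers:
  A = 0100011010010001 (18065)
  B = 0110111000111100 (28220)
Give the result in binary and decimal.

Apply & to each column (1 only where both bits are 1):
  0100011010010001
& 0110111000111100
------------------
  0100011000010000

Answer: 0100011000010000 (17936)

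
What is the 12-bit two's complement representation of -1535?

1. Binary of +1535:  010111111111
2. Invert bits:     101000000000
3. Add 1:           101000000001

Answer: 101000000001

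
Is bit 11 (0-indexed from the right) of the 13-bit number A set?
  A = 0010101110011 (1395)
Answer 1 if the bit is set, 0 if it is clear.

Bit 11 is the 12th from the right.
  0010101110011
   ^
That bit is 0.

Answer: 0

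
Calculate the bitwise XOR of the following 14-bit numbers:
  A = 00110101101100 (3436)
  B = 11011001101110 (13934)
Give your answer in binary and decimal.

Apply ^ to each column (1 where bits differ):
  00110101101100
^ 11011001101110
----------------
  11101100000010

Answer: 11101100000010 (15106)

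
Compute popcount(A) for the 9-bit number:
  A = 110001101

110001101
1-bits at positions (from bit 0 = LSB): 0, 2, 3, 7, 8
Count = 5

Answer: 5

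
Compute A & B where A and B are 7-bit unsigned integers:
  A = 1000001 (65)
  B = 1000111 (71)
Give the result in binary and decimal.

Apply & to each column (1 only where both bits are 1):
  1000001
& 1000111
---------
  1000001

Answer: 1000001 (65)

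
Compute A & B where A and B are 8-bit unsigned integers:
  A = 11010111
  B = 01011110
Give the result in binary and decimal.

Apply & to each column (1 only where both bits are 1):
  11010111
& 01011110
----------
  01010110

Answer: 01010110 (86)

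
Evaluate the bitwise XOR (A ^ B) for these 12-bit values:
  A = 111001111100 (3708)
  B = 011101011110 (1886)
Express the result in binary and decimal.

Apply ^ to each column (1 where bits differ):
  111001111100
^ 011101011110
--------------
  100100100010

Answer: 100100100010 (2338)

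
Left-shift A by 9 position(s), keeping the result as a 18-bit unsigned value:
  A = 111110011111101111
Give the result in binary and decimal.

Shift left by 9: drop the top 9 bit(s), append 9 zero(s) on the right.
  111110011111101111  ->  discard [111110011], keep [111101111], append 000000000
= 111101111000000000

Answer: 111101111000000000 (253440)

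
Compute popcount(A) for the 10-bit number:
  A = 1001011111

1001011111
1-bits at positions (from bit 0 = LSB): 0, 1, 2, 3, 4, 6, 9
Count = 7

Answer: 7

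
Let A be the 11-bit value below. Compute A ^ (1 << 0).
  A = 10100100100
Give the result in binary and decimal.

Mask = 1 << 0 = 00000000001
Bit 0 of A is 0; XOR with the mask flips it to 1.
  10100100100
^ 00000000001
-------------
  10100100101

Answer: 10100100101 (1317)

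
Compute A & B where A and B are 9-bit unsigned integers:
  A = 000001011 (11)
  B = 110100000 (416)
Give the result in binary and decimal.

Apply & to each column (1 only where both bits are 1):
  000001011
& 110100000
-----------
  000000000

Answer: 000000000 (0)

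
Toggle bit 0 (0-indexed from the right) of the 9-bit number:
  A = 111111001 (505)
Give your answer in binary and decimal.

Mask = 1 << 0 = 000000001
Bit 0 of A is 1; XOR with the mask flips it to 0.
  111111001
^ 000000001
-----------
  111111000

Answer: 111111000 (504)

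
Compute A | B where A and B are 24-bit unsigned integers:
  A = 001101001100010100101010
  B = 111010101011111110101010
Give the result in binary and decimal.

Apply | to each column (1 where either bit is 1):
  001101001100010100101010
| 111010101011111110101010
--------------------------
  111111101111111110101010

Answer: 111111101111111110101010 (16711594)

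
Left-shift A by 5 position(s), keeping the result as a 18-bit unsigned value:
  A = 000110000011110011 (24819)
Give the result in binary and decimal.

Shift left by 5: drop the top 5 bit(s), append 5 zero(s) on the right.
  000110000011110011  ->  discard [00011], keep [0000011110011], append 00000
= 000001111001100000

Answer: 000001111001100000 (7776)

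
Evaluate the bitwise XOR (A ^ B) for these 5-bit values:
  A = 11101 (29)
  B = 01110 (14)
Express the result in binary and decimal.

Apply ^ to each column (1 where bits differ):
  11101
^ 01110
-------
  10011

Answer: 10011 (19)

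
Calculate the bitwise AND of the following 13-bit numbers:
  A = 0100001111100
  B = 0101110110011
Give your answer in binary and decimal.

Apply & to each column (1 only where both bits are 1):
  0100001111100
& 0101110110011
---------------
  0100000110000

Answer: 0100000110000 (2096)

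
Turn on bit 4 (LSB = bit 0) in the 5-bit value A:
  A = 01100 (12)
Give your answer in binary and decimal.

Mask = 1 << 4 = 10000
Bit 4 of A is 0, so OR-ing with the mask flips it to 1.
  01100
| 10000
-------
  11100

Answer: 11100 (28)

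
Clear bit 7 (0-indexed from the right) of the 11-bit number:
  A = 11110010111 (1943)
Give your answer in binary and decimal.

Mask = ~(1 << 7) = 11101111111
Bit 7 of A is 1, so AND-ing with the mask clears it to 0.
  11110010111
& 11101111111
-------------
  11100010111

Answer: 11100010111 (1815)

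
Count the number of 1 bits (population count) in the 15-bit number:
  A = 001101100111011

001101100111011
1-bits at positions (from bit 0 = LSB): 0, 1, 3, 4, 5, 8, 9, 11, 12
Count = 9

Answer: 9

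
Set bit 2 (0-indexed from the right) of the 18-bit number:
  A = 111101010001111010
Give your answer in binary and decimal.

Mask = 1 << 2 = 000000000000000100
Bit 2 of A is 0, so OR-ing with the mask flips it to 1.
  111101010001111010
| 000000000000000100
--------------------
  111101010001111110

Answer: 111101010001111110 (251006)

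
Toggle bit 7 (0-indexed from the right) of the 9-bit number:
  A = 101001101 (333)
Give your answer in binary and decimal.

Mask = 1 << 7 = 010000000
Bit 7 of A is 0; XOR with the mask flips it to 1.
  101001101
^ 010000000
-----------
  111001101

Answer: 111001101 (461)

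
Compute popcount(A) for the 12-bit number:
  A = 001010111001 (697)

001010111001
1-bits at positions (from bit 0 = LSB): 0, 3, 4, 5, 7, 9
Count = 6

Answer: 6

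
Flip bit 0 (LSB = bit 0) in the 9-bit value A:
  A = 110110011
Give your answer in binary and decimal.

Mask = 1 << 0 = 000000001
Bit 0 of A is 1; XOR with the mask flips it to 0.
  110110011
^ 000000001
-----------
  110110010

Answer: 110110010 (434)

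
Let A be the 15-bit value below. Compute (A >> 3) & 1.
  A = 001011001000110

Bit 3 is the 4th from the right.
  001011001000110
             ^
That bit is 0.

Answer: 0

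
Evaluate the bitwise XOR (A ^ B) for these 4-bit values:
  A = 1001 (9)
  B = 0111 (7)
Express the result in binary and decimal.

Apply ^ to each column (1 where bits differ):
  1001
^ 0111
------
  1110

Answer: 1110 (14)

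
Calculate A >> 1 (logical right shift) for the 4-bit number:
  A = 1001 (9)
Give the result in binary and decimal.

Logical shift right by 1: drop the bottom 1 bit(s), prepend 1 zero(s) on the left.
  1001  ->  keep [100], discard [1], prepend 0
= 0100

Answer: 0100 (4)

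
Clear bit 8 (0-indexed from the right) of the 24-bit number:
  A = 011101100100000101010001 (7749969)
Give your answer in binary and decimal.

Mask = ~(1 << 8) = 111111111111111011111111
Bit 8 of A is 1, so AND-ing with the mask clears it to 0.
  011101100100000101010001
& 111111111111111011111111
--------------------------
  011101100100000001010001

Answer: 011101100100000001010001 (7749713)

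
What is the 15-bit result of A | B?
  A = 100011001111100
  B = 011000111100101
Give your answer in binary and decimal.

Apply | to each column (1 where either bit is 1):
  100011001111100
| 011000111100101
-----------------
  111011111111101

Answer: 111011111111101 (30717)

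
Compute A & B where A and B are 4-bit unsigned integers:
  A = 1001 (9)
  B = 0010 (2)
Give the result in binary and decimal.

Apply & to each column (1 only where both bits are 1):
  1001
& 0010
------
  0000

Answer: 0000 (0)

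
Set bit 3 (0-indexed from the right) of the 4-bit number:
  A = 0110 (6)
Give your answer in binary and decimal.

Mask = 1 << 3 = 1000
Bit 3 of A is 0, so OR-ing with the mask flips it to 1.
  0110
| 1000
------
  1110

Answer: 1110 (14)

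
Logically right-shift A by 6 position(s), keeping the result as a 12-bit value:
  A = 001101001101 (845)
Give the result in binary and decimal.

Logical shift right by 6: drop the bottom 6 bit(s), prepend 6 zero(s) on the left.
  001101001101  ->  keep [001101], discard [001101], prepend 000000
= 000000001101

Answer: 000000001101 (13)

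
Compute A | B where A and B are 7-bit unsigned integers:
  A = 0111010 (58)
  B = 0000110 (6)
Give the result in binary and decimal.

Apply | to each column (1 where either bit is 1):
  0111010
| 0000110
---------
  0111110

Answer: 0111110 (62)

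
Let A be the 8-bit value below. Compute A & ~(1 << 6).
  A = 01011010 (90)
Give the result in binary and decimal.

Mask = ~(1 << 6) = 10111111
Bit 6 of A is 1, so AND-ing with the mask clears it to 0.
  01011010
& 10111111
----------
  00011010

Answer: 00011010 (26)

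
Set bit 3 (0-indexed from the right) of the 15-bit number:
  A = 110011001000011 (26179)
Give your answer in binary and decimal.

Mask = 1 << 3 = 000000000001000
Bit 3 of A is 0, so OR-ing with the mask flips it to 1.
  110011001000011
| 000000000001000
-----------------
  110011001001011

Answer: 110011001001011 (26187)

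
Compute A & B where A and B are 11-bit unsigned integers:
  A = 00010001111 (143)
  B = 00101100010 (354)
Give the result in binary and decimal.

Apply & to each column (1 only where both bits are 1):
  00010001111
& 00101100010
-------------
  00000000010

Answer: 00000000010 (2)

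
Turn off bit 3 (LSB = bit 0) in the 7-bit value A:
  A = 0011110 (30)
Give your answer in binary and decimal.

Mask = ~(1 << 3) = 1110111
Bit 3 of A is 1, so AND-ing with the mask clears it to 0.
  0011110
& 1110111
---------
  0010110

Answer: 0010110 (22)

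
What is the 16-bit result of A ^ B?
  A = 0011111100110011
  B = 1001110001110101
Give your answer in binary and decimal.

Apply ^ to each column (1 where bits differ):
  0011111100110011
^ 1001110001110101
------------------
  1010001101000110

Answer: 1010001101000110 (41798)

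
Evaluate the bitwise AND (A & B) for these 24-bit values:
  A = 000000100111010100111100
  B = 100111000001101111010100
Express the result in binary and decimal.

Apply & to each column (1 only where both bits are 1):
  000000100111010100111100
& 100111000001101111010100
--------------------------
  000000000001000100010100

Answer: 000000000001000100010100 (4372)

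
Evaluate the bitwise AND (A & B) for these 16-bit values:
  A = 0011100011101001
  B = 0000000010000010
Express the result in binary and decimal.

Apply & to each column (1 only where both bits are 1):
  0011100011101001
& 0000000010000010
------------------
  0000000010000000

Answer: 0000000010000000 (128)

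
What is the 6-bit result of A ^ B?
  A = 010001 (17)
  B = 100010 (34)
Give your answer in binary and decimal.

Apply ^ to each column (1 where bits differ):
  010001
^ 100010
--------
  110011

Answer: 110011 (51)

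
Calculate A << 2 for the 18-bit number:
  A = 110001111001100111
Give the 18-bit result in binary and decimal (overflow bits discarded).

Shift left by 2: drop the top 2 bit(s), append 2 zero(s) on the right.
  110001111001100111  ->  discard [11], keep [0001111001100111], append 00
= 000111100110011100

Answer: 000111100110011100 (31132)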